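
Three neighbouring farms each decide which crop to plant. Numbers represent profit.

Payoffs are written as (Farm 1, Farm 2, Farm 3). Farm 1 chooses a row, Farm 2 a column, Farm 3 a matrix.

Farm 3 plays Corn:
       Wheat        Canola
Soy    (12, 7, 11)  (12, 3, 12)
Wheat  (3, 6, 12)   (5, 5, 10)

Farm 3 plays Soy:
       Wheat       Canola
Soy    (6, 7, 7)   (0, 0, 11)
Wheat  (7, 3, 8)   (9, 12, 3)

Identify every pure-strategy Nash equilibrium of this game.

(Soy, Wheat, Corn): Farm 1 gets 12, best alternative 3; Farm 2 gets 7, best alternative 3; Farm 3 gets 11, best alternative 7. No profitable deviation — NE.
(Soy, Wheat, Soy): Farm 1 can switch to Wheat (6 → 7). Not NE.
(Soy, Canola, Corn): Farm 2 can switch to Wheat (3 → 7). Not NE.
(Soy, Canola, Soy): Farm 1 can switch to Wheat (0 → 9). Not NE.
(Wheat, Wheat, Corn): Farm 1 can switch to Soy (3 → 12). Not NE.
(Wheat, Wheat, Soy): Farm 2 can switch to Canola (3 → 12). Not NE.
(Wheat, Canola, Corn): Farm 1 can switch to Soy (5 → 12). Not NE.
(The remaining 1 profile has a profitable deviation by the same check.)

Pure NE: (Soy, Wheat, Corn)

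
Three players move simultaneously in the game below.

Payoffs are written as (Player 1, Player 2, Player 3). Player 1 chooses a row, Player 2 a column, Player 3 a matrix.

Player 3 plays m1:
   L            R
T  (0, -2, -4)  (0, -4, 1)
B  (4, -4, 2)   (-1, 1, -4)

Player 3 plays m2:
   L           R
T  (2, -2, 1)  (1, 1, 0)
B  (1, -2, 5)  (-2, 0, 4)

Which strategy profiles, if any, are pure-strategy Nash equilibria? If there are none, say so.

This game has no pure Nash equilibrium.

(T, L, m1): Player 1 can switch to B (0 → 4). Not NE.
(T, L, m2): Player 2 can switch to R (-2 → 1). Not NE.
(T, R, m1): Player 2 can switch to L (-4 → -2). Not NE.
(T, R, m2): Player 3 can switch to m1 (0 → 1). Not NE.
(B, L, m1): Player 2 can switch to R (-4 → 1). Not NE.
(B, L, m2): Player 1 can switch to T (1 → 2). Not NE.
(B, R, m1): Player 1 can switch to T (-1 → 0). Not NE.
(B, R, m2): Player 1 can switch to T (-2 → 1). Not NE.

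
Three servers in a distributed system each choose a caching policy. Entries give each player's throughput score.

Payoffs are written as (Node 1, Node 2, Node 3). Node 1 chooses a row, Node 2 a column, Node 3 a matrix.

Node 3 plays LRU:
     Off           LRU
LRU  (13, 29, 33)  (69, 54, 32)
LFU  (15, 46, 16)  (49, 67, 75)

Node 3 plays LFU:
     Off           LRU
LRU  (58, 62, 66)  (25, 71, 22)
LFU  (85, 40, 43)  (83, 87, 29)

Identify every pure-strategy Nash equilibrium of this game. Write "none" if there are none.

(LRU, Off, LRU): Node 1 can switch to LFU (13 → 15). Not NE.
(LRU, Off, LFU): Node 1 can switch to LFU (58 → 85). Not NE.
(LRU, LRU, LRU): Node 1 gets 69, best alternative 49; Node 2 gets 54, best alternative 29; Node 3 gets 32, best alternative 22. No profitable deviation — NE.
(LRU, LRU, LFU): Node 1 can switch to LFU (25 → 83). Not NE.
(LFU, Off, LRU): Node 2 can switch to LRU (46 → 67). Not NE.
(LFU, Off, LFU): Node 2 can switch to LRU (40 → 87). Not NE.
(LFU, LRU, LRU): Node 1 can switch to LRU (49 → 69). Not NE.
(The remaining 1 profile has a profitable deviation by the same check.)

The unique pure-strategy Nash equilibrium is (LRU, LRU, LRU).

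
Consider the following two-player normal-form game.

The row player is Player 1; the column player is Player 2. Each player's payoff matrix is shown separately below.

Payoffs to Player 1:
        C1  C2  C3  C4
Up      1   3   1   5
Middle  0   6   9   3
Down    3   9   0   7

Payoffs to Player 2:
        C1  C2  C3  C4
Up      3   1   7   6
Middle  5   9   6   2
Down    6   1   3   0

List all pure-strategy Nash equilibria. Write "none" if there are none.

Player 1 against C1: payoffs 1, 0, 3 → best response Down.
Player 1 against C2: payoffs 3, 6, 9 → best response Down.
Player 1 against C3: payoffs 1, 9, 0 → best response Middle.
Player 1 against C4: payoffs 5, 3, 7 → best response Down.
Player 2 against Up: payoffs 3, 1, 7, 6 → best response C3.
Player 2 against Middle: payoffs 5, 9, 6, 2 → best response C2.
Player 2 against Down: payoffs 6, 1, 3, 0 → best response C1.
Mutual best responses: (Down, C1).

The unique pure-strategy Nash equilibrium is (Down, C1).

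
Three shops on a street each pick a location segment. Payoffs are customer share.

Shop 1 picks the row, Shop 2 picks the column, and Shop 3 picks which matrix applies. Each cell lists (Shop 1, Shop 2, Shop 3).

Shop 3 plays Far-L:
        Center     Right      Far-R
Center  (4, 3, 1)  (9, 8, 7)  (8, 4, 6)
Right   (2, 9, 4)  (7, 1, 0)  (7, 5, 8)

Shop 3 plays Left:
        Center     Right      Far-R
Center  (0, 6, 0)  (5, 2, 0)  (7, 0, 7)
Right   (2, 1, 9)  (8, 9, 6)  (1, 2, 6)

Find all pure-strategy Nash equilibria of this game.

(Center, Center, Far-L): Shop 2 can switch to Right (3 → 8). Not NE.
(Center, Center, Left): Shop 1 can switch to Right (0 → 2). Not NE.
(Center, Right, Far-L): Shop 1 gets 9, best alternative 7; Shop 2 gets 8, best alternative 4; Shop 3 gets 7, best alternative 0. No profitable deviation — NE.
(Center, Right, Left): Shop 1 can switch to Right (5 → 8). Not NE.
(Center, Far-R, Far-L): Shop 2 can switch to Right (4 → 8). Not NE.
(Center, Far-R, Left): Shop 2 can switch to Center (0 → 6). Not NE.
(Right, Center, Far-L): Shop 1 can switch to Center (2 → 4). Not NE.
(Right, Center, Left): Shop 2 can switch to Right (1 → 9). Not NE.
(Right, Right, Far-L): Shop 1 can switch to Center (7 → 9). Not NE.
(Right, Right, Left): Shop 1 gets 8, best alternative 5; Shop 2 gets 9, best alternative 2; Shop 3 gets 6, best alternative 0. No profitable deviation — NE.
(The remaining 2 profiles each have a profitable deviation by the same check.)

The pure Nash equilibria are (Center, Right, Far-L); (Right, Right, Left).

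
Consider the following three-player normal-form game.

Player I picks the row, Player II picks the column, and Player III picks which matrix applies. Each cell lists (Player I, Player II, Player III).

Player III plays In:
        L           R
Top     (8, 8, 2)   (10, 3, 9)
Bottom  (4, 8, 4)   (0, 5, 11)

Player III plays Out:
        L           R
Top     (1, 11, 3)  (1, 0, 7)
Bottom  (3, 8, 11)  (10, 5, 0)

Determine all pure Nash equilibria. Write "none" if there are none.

(Bottom, L, Out)

Player I against (L, In): payoffs 8, 4 → best response Top.
Player I against (L, Out): payoffs 1, 3 → best response Bottom.
Player I against (R, In): payoffs 10, 0 → best response Top.
Player I against (R, Out): payoffs 1, 10 → best response Bottom.
Player II against (Top, In): payoffs 8, 3 → best response L.
Player II against (Top, Out): payoffs 11, 0 → best response L.
Player II against (Bottom, In): payoffs 8, 5 → best response L.
Player II against (Bottom, Out): payoffs 8, 5 → best response L.
Player III against (Top, L): payoffs 2, 3 → best response Out.
Player III against (Top, R): payoffs 9, 7 → best response In.
Player III against (Bottom, L): payoffs 4, 11 → best response Out.
Player III against (Bottom, R): payoffs 11, 0 → best response In.
Mutual best responses: (Bottom, L, Out).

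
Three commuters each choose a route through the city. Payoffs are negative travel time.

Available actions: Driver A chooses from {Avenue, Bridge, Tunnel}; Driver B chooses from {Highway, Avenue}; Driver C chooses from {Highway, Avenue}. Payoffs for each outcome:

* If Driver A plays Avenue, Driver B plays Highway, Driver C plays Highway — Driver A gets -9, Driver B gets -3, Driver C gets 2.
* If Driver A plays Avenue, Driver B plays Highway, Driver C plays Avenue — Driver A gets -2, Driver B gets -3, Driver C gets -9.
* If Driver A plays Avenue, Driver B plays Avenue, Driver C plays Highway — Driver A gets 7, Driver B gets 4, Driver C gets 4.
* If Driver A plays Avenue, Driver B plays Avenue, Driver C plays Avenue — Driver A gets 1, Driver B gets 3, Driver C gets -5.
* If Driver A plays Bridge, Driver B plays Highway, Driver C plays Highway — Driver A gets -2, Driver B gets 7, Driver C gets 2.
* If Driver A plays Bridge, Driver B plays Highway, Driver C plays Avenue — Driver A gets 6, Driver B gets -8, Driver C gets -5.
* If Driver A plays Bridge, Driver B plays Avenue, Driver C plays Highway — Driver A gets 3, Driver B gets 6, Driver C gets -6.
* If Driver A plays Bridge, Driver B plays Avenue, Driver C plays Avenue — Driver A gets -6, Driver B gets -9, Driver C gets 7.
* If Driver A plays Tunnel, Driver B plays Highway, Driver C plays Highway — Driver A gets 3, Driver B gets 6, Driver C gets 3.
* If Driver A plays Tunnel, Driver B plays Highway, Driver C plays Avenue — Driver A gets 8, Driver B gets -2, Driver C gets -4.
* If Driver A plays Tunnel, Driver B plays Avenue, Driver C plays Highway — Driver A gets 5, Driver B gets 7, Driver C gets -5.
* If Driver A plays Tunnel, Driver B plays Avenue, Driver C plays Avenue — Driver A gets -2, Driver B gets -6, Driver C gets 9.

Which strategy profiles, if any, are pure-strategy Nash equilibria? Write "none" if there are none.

(Avenue, Avenue, Highway)

Driver A against (Highway, Highway): payoffs -9, -2, 3 → best response Tunnel.
Driver A against (Highway, Avenue): payoffs -2, 6, 8 → best response Tunnel.
Driver A against (Avenue, Highway): payoffs 7, 3, 5 → best response Avenue.
Driver A against (Avenue, Avenue): payoffs 1, -6, -2 → best response Avenue.
Driver B against (Avenue, Highway): payoffs -3, 4 → best response Avenue.
Driver B against (Avenue, Avenue): payoffs -3, 3 → best response Avenue.
Driver B against (Bridge, Highway): payoffs 7, 6 → best response Highway.
Driver B against (Bridge, Avenue): payoffs -8, -9 → best response Highway.
Driver B against (Tunnel, Highway): payoffs 6, 7 → best response Avenue.
Driver B against (Tunnel, Avenue): payoffs -2, -6 → best response Highway.
Driver C against (Avenue, Highway): payoffs 2, -9 → best response Highway.
Driver C against (Avenue, Avenue): payoffs 4, -5 → best response Highway.
Driver C against (Bridge, Highway): payoffs 2, -5 → best response Highway.
Driver C against (Bridge, Avenue): payoffs -6, 7 → best response Avenue.
Driver C against (Tunnel, Highway): payoffs 3, -4 → best response Highway.
Driver C against (Tunnel, Avenue): payoffs -5, 9 → best response Avenue.
Mutual best responses: (Avenue, Avenue, Highway).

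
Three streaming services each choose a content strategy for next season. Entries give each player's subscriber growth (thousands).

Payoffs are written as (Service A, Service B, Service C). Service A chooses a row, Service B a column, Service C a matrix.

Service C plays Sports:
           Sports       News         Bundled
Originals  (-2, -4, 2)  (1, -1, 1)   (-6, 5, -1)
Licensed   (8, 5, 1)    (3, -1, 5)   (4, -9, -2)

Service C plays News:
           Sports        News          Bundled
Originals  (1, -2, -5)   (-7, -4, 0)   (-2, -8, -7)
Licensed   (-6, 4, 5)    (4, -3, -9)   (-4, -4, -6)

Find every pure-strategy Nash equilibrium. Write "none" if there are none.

(Originals, Sports, Sports): Service A can switch to Licensed (-2 → 8). Not NE.
(Originals, Sports, News): Service C can switch to Sports (-5 → 2). Not NE.
(Originals, News, Sports): Service A can switch to Licensed (1 → 3). Not NE.
(Originals, News, News): Service A can switch to Licensed (-7 → 4). Not NE.
(Originals, Bundled, Sports): Service A can switch to Licensed (-6 → 4). Not NE.
(Originals, Bundled, News): Service B can switch to Sports (-8 → -2). Not NE.
(Licensed, Sports, Sports): Service C can switch to News (1 → 5). Not NE.
(Licensed, Sports, News): Service A can switch to Originals (-6 → 1). Not NE.
(The remaining 4 profiles each have a profitable deviation by the same check.)

There is no pure-strategy Nash equilibrium.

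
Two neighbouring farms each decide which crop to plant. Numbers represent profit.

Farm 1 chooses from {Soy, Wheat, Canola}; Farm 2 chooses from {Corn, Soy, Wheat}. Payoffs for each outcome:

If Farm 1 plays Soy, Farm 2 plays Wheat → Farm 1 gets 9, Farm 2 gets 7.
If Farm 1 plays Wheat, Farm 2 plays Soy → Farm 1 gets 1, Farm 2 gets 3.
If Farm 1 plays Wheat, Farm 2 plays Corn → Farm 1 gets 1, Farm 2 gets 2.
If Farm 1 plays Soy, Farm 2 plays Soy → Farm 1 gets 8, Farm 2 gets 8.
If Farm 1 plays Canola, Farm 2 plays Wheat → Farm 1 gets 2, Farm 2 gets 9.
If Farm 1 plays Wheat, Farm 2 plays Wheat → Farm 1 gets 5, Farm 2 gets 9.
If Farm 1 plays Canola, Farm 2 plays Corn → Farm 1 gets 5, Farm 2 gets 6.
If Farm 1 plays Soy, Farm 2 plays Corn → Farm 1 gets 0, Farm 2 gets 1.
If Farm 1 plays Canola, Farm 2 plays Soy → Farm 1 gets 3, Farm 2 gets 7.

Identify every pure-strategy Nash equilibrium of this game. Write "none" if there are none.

(Soy, Corn): Farm 1 can switch to Wheat (0 → 1). Not NE.
(Soy, Soy): Farm 1 gets 8, best alternative 3; Farm 2 gets 8, best alternative 7. No profitable deviation — NE.
(Soy, Wheat): Farm 2 can switch to Soy (7 → 8). Not NE.
(Wheat, Corn): Farm 1 can switch to Canola (1 → 5). Not NE.
(Wheat, Soy): Farm 1 can switch to Soy (1 → 8). Not NE.
(Wheat, Wheat): Farm 1 can switch to Soy (5 → 9). Not NE.
(Canola, Corn): Farm 2 can switch to Soy (6 → 7). Not NE.
(The remaining 2 profiles each have a profitable deviation by the same check.)

The unique pure-strategy Nash equilibrium is (Soy, Soy).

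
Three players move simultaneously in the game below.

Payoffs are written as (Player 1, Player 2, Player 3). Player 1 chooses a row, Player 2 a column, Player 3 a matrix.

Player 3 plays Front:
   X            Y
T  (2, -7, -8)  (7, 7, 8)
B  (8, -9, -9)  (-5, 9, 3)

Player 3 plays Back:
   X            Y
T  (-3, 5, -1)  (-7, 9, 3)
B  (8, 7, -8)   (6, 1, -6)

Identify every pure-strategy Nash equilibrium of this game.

(T, Y, Front) and (B, X, Back)

Check each profile: it is a Nash equilibrium iff no player can strictly gain by switching unilaterally.
(T, X, Front): Player 1 can switch to B (2 → 8). Not NE.
(T, X, Back): Player 1 can switch to B (-3 → 8). Not NE.
(T, Y, Front): Player 1 gets 7, best alternative -5; Player 2 gets 7, best alternative -7; Player 3 gets 8, best alternative 3. No profitable deviation — NE.
(T, Y, Back): Player 1 can switch to B (-7 → 6). Not NE.
(B, X, Front): Player 2 can switch to Y (-9 → 9). Not NE.
(B, X, Back): Player 1 gets 8, best alternative -3; Player 2 gets 7, best alternative 1; Player 3 gets -8, best alternative -9. No profitable deviation — NE.
(B, Y, Front): Player 1 can switch to T (-5 → 7). Not NE.
(B, Y, Back): Player 2 can switch to X (1 → 7). Not NE.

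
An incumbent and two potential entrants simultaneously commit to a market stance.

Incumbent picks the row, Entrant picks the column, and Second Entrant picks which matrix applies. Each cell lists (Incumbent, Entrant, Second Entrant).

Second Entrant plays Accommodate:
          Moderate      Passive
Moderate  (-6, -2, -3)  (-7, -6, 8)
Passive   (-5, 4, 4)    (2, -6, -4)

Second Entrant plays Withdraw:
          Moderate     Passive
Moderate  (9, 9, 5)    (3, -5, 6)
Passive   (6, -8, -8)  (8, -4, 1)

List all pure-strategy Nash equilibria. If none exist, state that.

(Moderate, Moderate, Withdraw); (Passive, Moderate, Accommodate); (Passive, Passive, Withdraw)

(Moderate, Moderate, Accommodate): Incumbent can switch to Passive (-6 → -5). Not NE.
(Moderate, Moderate, Withdraw): Incumbent gets 9, best alternative 6; Entrant gets 9, best alternative -5; Second Entrant gets 5, best alternative -3. No profitable deviation — NE.
(Moderate, Passive, Accommodate): Incumbent can switch to Passive (-7 → 2). Not NE.
(Moderate, Passive, Withdraw): Incumbent can switch to Passive (3 → 8). Not NE.
(Passive, Moderate, Accommodate): Incumbent gets -5, best alternative -6; Entrant gets 4, best alternative -6; Second Entrant gets 4, best alternative -8. No profitable deviation — NE.
(Passive, Moderate, Withdraw): Incumbent can switch to Moderate (6 → 9). Not NE.
(Passive, Passive, Accommodate): Entrant can switch to Moderate (-6 → 4). Not NE.
(Passive, Passive, Withdraw): Incumbent gets 8, best alternative 3; Entrant gets -4, best alternative -8; Second Entrant gets 1, best alternative -4. No profitable deviation — NE.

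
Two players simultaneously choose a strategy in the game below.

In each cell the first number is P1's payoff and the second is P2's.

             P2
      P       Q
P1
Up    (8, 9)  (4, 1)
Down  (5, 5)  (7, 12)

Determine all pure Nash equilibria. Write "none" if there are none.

For each strategy profile, look for a profitable unilateral deviation.
(Up, P): P1 gets 8, best alternative 5; P2 gets 9, best alternative 1. No profitable deviation — NE.
(Up, Q): P1 can switch to Down (4 → 7). Not NE.
(Down, P): P1 can switch to Up (5 → 8). Not NE.
(Down, Q): P1 gets 7, best alternative 4; P2 gets 12, best alternative 5. No profitable deviation — NE.

The pure Nash equilibria are (Up, P), (Down, Q).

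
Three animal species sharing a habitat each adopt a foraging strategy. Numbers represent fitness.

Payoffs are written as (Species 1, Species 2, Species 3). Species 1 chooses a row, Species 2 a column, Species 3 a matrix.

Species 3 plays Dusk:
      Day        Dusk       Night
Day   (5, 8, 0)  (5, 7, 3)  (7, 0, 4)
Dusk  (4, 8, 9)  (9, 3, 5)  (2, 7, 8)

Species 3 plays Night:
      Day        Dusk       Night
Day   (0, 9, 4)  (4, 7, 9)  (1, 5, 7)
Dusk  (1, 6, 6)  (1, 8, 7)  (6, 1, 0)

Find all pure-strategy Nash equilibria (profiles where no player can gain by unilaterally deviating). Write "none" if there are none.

Species 1 against (Day, Dusk): payoffs 5, 4 → best response Day.
Species 1 against (Day, Night): payoffs 0, 1 → best response Dusk.
Species 1 against (Dusk, Dusk): payoffs 5, 9 → best response Dusk.
Species 1 against (Dusk, Night): payoffs 4, 1 → best response Day.
Species 1 against (Night, Dusk): payoffs 7, 2 → best response Day.
Species 1 against (Night, Night): payoffs 1, 6 → best response Dusk.
Species 2 against (Day, Dusk): payoffs 8, 7, 0 → best response Day.
Species 2 against (Day, Night): payoffs 9, 7, 5 → best response Day.
Species 2 against (Dusk, Dusk): payoffs 8, 3, 7 → best response Day.
Species 2 against (Dusk, Night): payoffs 6, 8, 1 → best response Dusk.
Species 3 against (Day, Day): payoffs 0, 4 → best response Night.
Species 3 against (Day, Dusk): payoffs 3, 9 → best response Night.
Species 3 against (Day, Night): payoffs 4, 7 → best response Night.
Species 3 against (Dusk, Day): payoffs 9, 6 → best response Dusk.
Species 3 against (Dusk, Dusk): payoffs 5, 7 → best response Night.
Species 3 against (Dusk, Night): payoffs 8, 0 → best response Dusk.
No profile is a mutual best response for all players.

No pure-strategy Nash equilibrium.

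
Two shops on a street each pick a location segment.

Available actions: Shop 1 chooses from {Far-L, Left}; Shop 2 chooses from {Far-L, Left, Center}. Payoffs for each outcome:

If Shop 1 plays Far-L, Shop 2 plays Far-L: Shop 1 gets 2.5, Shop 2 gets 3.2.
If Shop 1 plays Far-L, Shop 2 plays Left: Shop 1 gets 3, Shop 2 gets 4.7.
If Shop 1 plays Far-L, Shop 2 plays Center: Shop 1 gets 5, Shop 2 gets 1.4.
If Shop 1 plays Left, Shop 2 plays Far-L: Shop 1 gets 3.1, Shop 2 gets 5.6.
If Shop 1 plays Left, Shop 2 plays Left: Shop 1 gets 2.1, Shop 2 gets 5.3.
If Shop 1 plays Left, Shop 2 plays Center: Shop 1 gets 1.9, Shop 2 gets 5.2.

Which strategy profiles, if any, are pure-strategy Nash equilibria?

For each player, find the best response to each opponent profile; mutual best responses are the pure NE.
Shop 1 against Far-L: payoffs 2.5, 3.1 → best response Left.
Shop 1 against Left: payoffs 3, 2.1 → best response Far-L.
Shop 1 against Center: payoffs 5, 1.9 → best response Far-L.
Shop 2 against Far-L: payoffs 3.2, 4.7, 1.4 → best response Left.
Shop 2 against Left: payoffs 5.6, 5.3, 5.2 → best response Far-L.
Mutual best responses: (Far-L, Left); (Left, Far-L).

Pure-strategy Nash equilibria: (Far-L, Left) and (Left, Far-L)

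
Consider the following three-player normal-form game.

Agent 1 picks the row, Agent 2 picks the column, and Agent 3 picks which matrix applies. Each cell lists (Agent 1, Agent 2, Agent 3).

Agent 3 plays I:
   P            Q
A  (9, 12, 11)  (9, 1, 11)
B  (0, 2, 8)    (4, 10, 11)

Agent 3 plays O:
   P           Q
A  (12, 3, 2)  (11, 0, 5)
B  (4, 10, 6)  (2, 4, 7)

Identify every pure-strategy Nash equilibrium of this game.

The unique pure-strategy Nash equilibrium is (A, P, I).

Agent 1 against (P, I): payoffs 9, 0 → best response A.
Agent 1 against (P, O): payoffs 12, 4 → best response A.
Agent 1 against (Q, I): payoffs 9, 4 → best response A.
Agent 1 against (Q, O): payoffs 11, 2 → best response A.
Agent 2 against (A, I): payoffs 12, 1 → best response P.
Agent 2 against (A, O): payoffs 3, 0 → best response P.
Agent 2 against (B, I): payoffs 2, 10 → best response Q.
Agent 2 against (B, O): payoffs 10, 4 → best response P.
Agent 3 against (A, P): payoffs 11, 2 → best response I.
Agent 3 against (A, Q): payoffs 11, 5 → best response I.
Agent 3 against (B, P): payoffs 8, 6 → best response I.
Agent 3 against (B, Q): payoffs 11, 7 → best response I.
Mutual best responses: (A, P, I).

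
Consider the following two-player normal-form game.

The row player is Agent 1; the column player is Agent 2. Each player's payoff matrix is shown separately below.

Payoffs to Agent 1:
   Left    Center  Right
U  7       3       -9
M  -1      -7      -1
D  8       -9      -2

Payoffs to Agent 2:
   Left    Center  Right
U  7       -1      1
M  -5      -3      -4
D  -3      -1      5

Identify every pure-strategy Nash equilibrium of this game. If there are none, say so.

No pure-strategy Nash equilibrium.

For each player, find the best response to each opponent profile; mutual best responses are the pure NE.
Agent 1 against Left: payoffs 7, -1, 8 → best response D.
Agent 1 against Center: payoffs 3, -7, -9 → best response U.
Agent 1 against Right: payoffs -9, -1, -2 → best response M.
Agent 2 against U: payoffs 7, -1, 1 → best response Left.
Agent 2 against M: payoffs -5, -3, -4 → best response Center.
Agent 2 against D: payoffs -3, -1, 5 → best response Right.
No profile is a mutual best response for all players.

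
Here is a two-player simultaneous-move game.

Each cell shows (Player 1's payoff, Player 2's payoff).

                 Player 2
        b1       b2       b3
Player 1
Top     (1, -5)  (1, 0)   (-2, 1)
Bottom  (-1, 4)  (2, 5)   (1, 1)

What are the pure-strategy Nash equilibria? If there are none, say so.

Player 1 against b1: payoffs 1, -1 → best response Top.
Player 1 against b2: payoffs 1, 2 → best response Bottom.
Player 1 against b3: payoffs -2, 1 → best response Bottom.
Player 2 against Top: payoffs -5, 0, 1 → best response b3.
Player 2 against Bottom: payoffs 4, 5, 1 → best response b2.
Mutual best responses: (Bottom, b2).

The unique pure-strategy Nash equilibrium is (Bottom, b2).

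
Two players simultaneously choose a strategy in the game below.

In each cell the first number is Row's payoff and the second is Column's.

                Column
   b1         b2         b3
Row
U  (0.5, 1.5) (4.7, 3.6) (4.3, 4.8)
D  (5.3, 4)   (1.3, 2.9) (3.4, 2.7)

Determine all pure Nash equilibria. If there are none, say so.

Row against b1: payoffs 0.5, 5.3 → best response D.
Row against b2: payoffs 4.7, 1.3 → best response U.
Row against b3: payoffs 4.3, 3.4 → best response U.
Column against U: payoffs 1.5, 3.6, 4.8 → best response b3.
Column against D: payoffs 4, 2.9, 2.7 → best response b1.
Mutual best responses: (U, b3); (D, b1).

The pure Nash equilibria are (U, b3), (D, b1).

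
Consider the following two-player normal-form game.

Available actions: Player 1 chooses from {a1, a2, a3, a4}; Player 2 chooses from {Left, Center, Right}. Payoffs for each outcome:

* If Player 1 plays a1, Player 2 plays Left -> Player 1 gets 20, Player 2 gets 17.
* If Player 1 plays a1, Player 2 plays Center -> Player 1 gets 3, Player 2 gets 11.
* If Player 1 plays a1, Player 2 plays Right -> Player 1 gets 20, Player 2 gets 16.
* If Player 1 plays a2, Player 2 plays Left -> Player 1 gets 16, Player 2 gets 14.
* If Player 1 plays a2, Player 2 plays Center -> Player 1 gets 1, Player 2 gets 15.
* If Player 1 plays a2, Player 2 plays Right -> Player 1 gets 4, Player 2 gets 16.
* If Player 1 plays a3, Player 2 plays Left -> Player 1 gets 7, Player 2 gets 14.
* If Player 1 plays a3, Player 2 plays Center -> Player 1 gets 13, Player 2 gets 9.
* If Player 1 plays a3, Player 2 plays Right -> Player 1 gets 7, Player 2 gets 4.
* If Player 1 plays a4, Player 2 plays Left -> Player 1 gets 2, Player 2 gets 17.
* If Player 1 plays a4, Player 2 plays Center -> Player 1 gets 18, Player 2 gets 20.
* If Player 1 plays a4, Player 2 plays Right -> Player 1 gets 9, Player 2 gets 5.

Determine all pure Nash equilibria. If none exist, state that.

For each player, find the best response to each opponent profile; mutual best responses are the pure NE.
Player 1 against Left: payoffs 20, 16, 7, 2 → best response a1.
Player 1 against Center: payoffs 3, 1, 13, 18 → best response a4.
Player 1 against Right: payoffs 20, 4, 7, 9 → best response a1.
Player 2 against a1: payoffs 17, 11, 16 → best response Left.
Player 2 against a2: payoffs 14, 15, 16 → best response Right.
Player 2 against a3: payoffs 14, 9, 4 → best response Left.
Player 2 against a4: payoffs 17, 20, 5 → best response Center.
Mutual best responses: (a1, Left); (a4, Center).

(a1, Left), (a4, Center)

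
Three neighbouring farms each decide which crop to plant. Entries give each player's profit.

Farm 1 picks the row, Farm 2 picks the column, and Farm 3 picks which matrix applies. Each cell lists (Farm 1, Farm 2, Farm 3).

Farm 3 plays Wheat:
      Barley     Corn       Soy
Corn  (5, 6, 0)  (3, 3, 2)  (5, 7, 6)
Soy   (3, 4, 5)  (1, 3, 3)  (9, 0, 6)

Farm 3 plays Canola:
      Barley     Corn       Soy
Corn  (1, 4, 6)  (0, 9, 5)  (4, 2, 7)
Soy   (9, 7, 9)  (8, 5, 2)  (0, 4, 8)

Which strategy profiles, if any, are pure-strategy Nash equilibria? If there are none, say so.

Pure NE: (Soy, Barley, Canola)

(Corn, Barley, Wheat): Farm 2 can switch to Soy (6 → 7). Not NE.
(Corn, Barley, Canola): Farm 1 can switch to Soy (1 → 9). Not NE.
(Corn, Corn, Wheat): Farm 2 can switch to Barley (3 → 6). Not NE.
(Corn, Corn, Canola): Farm 1 can switch to Soy (0 → 8). Not NE.
(Corn, Soy, Wheat): Farm 1 can switch to Soy (5 → 9). Not NE.
(Corn, Soy, Canola): Farm 2 can switch to Barley (2 → 4). Not NE.
(Soy, Barley, Wheat): Farm 1 can switch to Corn (3 → 5). Not NE.
(Soy, Barley, Canola): Farm 1 gets 9, best alternative 1; Farm 2 gets 7, best alternative 5; Farm 3 gets 9, best alternative 5. No profitable deviation — NE.
(Soy, Corn, Wheat): Farm 1 can switch to Corn (1 → 3). Not NE.
(Soy, Corn, Canola): Farm 2 can switch to Barley (5 → 7). Not NE.
(Soy, Soy, Wheat): Farm 2 can switch to Barley (0 → 4). Not NE.
(Soy, Soy, Canola): Farm 1 can switch to Corn (0 → 4). Not NE.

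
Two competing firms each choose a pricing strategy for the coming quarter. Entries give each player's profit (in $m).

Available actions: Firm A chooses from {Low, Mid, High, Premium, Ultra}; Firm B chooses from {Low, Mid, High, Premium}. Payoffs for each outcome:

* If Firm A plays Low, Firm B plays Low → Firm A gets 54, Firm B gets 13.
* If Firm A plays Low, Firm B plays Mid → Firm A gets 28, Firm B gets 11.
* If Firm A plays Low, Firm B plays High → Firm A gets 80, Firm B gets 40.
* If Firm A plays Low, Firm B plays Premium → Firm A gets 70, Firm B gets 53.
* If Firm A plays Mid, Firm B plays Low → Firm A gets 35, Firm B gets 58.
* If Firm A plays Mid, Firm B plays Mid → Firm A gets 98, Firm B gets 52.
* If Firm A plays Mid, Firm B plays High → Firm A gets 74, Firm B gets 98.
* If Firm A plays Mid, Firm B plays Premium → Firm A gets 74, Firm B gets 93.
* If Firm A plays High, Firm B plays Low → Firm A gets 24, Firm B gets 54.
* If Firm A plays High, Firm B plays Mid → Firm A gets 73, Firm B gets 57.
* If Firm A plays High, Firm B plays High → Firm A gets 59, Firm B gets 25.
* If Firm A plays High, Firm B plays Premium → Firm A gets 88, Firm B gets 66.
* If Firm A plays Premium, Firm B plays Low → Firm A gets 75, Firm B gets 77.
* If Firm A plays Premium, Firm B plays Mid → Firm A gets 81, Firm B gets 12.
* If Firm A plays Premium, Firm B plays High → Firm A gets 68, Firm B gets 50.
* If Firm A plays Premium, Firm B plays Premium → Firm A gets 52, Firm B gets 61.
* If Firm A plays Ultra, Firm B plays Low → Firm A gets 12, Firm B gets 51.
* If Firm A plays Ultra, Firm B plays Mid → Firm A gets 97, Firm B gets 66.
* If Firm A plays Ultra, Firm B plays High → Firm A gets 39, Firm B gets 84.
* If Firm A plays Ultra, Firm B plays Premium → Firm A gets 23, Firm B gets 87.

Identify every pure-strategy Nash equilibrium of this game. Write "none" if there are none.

Firm A against Low: payoffs 54, 35, 24, 75, 12 → best response Premium.
Firm A against Mid: payoffs 28, 98, 73, 81, 97 → best response Mid.
Firm A against High: payoffs 80, 74, 59, 68, 39 → best response Low.
Firm A against Premium: payoffs 70, 74, 88, 52, 23 → best response High.
Firm B against Low: payoffs 13, 11, 40, 53 → best response Premium.
Firm B against Mid: payoffs 58, 52, 98, 93 → best response High.
Firm B against High: payoffs 54, 57, 25, 66 → best response Premium.
Firm B against Premium: payoffs 77, 12, 50, 61 → best response Low.
Firm B against Ultra: payoffs 51, 66, 84, 87 → best response Premium.
Mutual best responses: (High, Premium); (Premium, Low).

(High, Premium); (Premium, Low)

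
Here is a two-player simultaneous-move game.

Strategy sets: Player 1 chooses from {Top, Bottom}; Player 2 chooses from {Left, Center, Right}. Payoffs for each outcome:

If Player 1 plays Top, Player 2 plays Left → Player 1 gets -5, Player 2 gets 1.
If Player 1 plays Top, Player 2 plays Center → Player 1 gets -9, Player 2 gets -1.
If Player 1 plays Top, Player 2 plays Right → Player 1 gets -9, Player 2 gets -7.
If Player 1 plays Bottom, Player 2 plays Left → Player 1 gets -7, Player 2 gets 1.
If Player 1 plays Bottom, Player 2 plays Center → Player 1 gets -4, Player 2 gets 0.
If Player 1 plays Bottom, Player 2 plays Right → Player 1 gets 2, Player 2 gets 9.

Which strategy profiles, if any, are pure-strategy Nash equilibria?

Player 1 against Left: payoffs -5, -7 → best response Top.
Player 1 against Center: payoffs -9, -4 → best response Bottom.
Player 1 against Right: payoffs -9, 2 → best response Bottom.
Player 2 against Top: payoffs 1, -1, -7 → best response Left.
Player 2 against Bottom: payoffs 1, 0, 9 → best response Right.
Mutual best responses: (Top, Left); (Bottom, Right).

(Top, Left), (Bottom, Right)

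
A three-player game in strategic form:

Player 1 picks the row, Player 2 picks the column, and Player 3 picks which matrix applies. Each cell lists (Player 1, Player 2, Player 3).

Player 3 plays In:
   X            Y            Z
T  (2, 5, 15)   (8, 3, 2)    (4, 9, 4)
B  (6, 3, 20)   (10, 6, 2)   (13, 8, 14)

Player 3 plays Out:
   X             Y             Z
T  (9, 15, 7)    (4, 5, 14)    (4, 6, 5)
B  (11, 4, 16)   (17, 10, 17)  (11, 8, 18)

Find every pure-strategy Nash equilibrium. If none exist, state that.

(B, Y, Out)

Player 1 against (X, In): payoffs 2, 6 → best response B.
Player 1 against (X, Out): payoffs 9, 11 → best response B.
Player 1 against (Y, In): payoffs 8, 10 → best response B.
Player 1 against (Y, Out): payoffs 4, 17 → best response B.
Player 1 against (Z, In): payoffs 4, 13 → best response B.
Player 1 against (Z, Out): payoffs 4, 11 → best response B.
Player 2 against (T, In): payoffs 5, 3, 9 → best response Z.
Player 2 against (T, Out): payoffs 15, 5, 6 → best response X.
Player 2 against (B, In): payoffs 3, 6, 8 → best response Z.
Player 2 against (B, Out): payoffs 4, 10, 8 → best response Y.
Player 3 against (T, X): payoffs 15, 7 → best response In.
Player 3 against (T, Y): payoffs 2, 14 → best response Out.
Player 3 against (T, Z): payoffs 4, 5 → best response Out.
Player 3 against (B, X): payoffs 20, 16 → best response In.
Player 3 against (B, Y): payoffs 2, 17 → best response Out.
Player 3 against (B, Z): payoffs 14, 18 → best response Out.
Mutual best responses: (B, Y, Out).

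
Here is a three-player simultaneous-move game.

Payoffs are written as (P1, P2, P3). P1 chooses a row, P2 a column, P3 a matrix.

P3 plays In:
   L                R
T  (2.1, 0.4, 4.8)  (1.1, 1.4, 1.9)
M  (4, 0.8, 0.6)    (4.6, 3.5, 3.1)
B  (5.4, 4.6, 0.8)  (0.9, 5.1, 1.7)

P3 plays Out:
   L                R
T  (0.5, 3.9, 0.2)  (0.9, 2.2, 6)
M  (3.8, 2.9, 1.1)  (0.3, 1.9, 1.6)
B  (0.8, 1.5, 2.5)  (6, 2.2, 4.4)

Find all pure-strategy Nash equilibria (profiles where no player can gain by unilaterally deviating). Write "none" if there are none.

For each player, find the best response to each opponent profile; mutual best responses are the pure NE.
P1 against (L, In): payoffs 2.1, 4, 5.4 → best response B.
P1 against (L, Out): payoffs 0.5, 3.8, 0.8 → best response M.
P1 against (R, In): payoffs 1.1, 4.6, 0.9 → best response M.
P1 against (R, Out): payoffs 0.9, 0.3, 6 → best response B.
P2 against (T, In): payoffs 0.4, 1.4 → best response R.
P2 against (T, Out): payoffs 3.9, 2.2 → best response L.
P2 against (M, In): payoffs 0.8, 3.5 → best response R.
P2 against (M, Out): payoffs 2.9, 1.9 → best response L.
P2 against (B, In): payoffs 4.6, 5.1 → best response R.
P2 against (B, Out): payoffs 1.5, 2.2 → best response R.
P3 against (T, L): payoffs 4.8, 0.2 → best response In.
P3 against (T, R): payoffs 1.9, 6 → best response Out.
P3 against (M, L): payoffs 0.6, 1.1 → best response Out.
P3 against (M, R): payoffs 3.1, 1.6 → best response In.
P3 against (B, L): payoffs 0.8, 2.5 → best response Out.
P3 against (B, R): payoffs 1.7, 4.4 → best response Out.
Mutual best responses: (M, L, Out); (M, R, In); (B, R, Out).

Pure-strategy Nash equilibria: (M, L, Out); (M, R, In); (B, R, Out)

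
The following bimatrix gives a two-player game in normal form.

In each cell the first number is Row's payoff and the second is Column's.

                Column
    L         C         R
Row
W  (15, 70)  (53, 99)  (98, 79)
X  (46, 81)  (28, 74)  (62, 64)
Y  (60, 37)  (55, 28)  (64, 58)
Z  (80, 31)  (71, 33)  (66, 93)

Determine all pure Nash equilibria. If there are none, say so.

There is no pure-strategy Nash equilibrium.

Row against L: payoffs 15, 46, 60, 80 → best response Z.
Row against C: payoffs 53, 28, 55, 71 → best response Z.
Row against R: payoffs 98, 62, 64, 66 → best response W.
Column against W: payoffs 70, 99, 79 → best response C.
Column against X: payoffs 81, 74, 64 → best response L.
Column against Y: payoffs 37, 28, 58 → best response R.
Column against Z: payoffs 31, 33, 93 → best response R.
No profile is a mutual best response for all players.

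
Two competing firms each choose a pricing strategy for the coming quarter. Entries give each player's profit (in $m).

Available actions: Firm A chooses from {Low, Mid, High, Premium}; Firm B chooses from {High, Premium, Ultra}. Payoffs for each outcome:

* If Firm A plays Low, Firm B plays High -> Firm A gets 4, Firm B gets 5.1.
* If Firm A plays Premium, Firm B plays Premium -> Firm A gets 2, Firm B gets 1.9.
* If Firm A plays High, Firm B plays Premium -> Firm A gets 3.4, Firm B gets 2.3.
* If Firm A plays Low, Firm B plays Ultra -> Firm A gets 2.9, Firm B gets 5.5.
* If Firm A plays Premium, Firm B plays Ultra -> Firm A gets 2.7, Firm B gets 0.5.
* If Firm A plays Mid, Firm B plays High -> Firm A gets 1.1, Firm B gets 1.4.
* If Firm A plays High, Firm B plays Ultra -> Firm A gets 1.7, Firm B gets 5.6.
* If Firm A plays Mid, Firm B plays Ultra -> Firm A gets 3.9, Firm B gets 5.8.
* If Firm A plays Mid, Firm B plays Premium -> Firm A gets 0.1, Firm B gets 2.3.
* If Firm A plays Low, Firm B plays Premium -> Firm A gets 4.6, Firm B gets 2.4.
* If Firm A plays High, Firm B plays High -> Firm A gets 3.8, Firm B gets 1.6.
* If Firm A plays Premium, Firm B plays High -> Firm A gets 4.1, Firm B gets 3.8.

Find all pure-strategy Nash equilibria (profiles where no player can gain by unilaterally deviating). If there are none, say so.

Firm A against High: payoffs 4, 1.1, 3.8, 4.1 → best response Premium.
Firm A against Premium: payoffs 4.6, 0.1, 3.4, 2 → best response Low.
Firm A against Ultra: payoffs 2.9, 3.9, 1.7, 2.7 → best response Mid.
Firm B against Low: payoffs 5.1, 2.4, 5.5 → best response Ultra.
Firm B against Mid: payoffs 1.4, 2.3, 5.8 → best response Ultra.
Firm B against High: payoffs 1.6, 2.3, 5.6 → best response Ultra.
Firm B against Premium: payoffs 3.8, 1.9, 0.5 → best response High.
Mutual best responses: (Mid, Ultra); (Premium, High).

(Mid, Ultra) and (Premium, High)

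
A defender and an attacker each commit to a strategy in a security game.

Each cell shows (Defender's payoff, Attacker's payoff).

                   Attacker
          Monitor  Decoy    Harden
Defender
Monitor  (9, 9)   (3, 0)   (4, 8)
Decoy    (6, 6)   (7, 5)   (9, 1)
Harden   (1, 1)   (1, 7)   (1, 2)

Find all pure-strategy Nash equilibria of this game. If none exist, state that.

Defender against Monitor: payoffs 9, 6, 1 → best response Monitor.
Defender against Decoy: payoffs 3, 7, 1 → best response Decoy.
Defender against Harden: payoffs 4, 9, 1 → best response Decoy.
Attacker against Monitor: payoffs 9, 0, 8 → best response Monitor.
Attacker against Decoy: payoffs 6, 5, 1 → best response Monitor.
Attacker against Harden: payoffs 1, 7, 2 → best response Decoy.
Mutual best responses: (Monitor, Monitor).

Pure NE: (Monitor, Monitor)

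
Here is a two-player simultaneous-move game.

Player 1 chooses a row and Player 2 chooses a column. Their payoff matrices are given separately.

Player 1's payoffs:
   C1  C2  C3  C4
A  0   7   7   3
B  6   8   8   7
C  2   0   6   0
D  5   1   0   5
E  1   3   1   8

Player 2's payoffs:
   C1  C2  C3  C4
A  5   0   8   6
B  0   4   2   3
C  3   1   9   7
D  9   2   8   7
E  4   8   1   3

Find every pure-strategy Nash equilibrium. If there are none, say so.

Player 1 against C1: payoffs 0, 6, 2, 5, 1 → best response B.
Player 1 against C2: payoffs 7, 8, 0, 1, 3 → best response B.
Player 1 against C3: payoffs 7, 8, 6, 0, 1 → best response B.
Player 1 against C4: payoffs 3, 7, 0, 5, 8 → best response E.
Player 2 against A: payoffs 5, 0, 8, 6 → best response C3.
Player 2 against B: payoffs 0, 4, 2, 3 → best response C2.
Player 2 against C: payoffs 3, 1, 9, 7 → best response C3.
Player 2 against D: payoffs 9, 2, 8, 7 → best response C1.
Player 2 against E: payoffs 4, 8, 1, 3 → best response C2.
Mutual best responses: (B, C2).

The unique pure-strategy Nash equilibrium is (B, C2).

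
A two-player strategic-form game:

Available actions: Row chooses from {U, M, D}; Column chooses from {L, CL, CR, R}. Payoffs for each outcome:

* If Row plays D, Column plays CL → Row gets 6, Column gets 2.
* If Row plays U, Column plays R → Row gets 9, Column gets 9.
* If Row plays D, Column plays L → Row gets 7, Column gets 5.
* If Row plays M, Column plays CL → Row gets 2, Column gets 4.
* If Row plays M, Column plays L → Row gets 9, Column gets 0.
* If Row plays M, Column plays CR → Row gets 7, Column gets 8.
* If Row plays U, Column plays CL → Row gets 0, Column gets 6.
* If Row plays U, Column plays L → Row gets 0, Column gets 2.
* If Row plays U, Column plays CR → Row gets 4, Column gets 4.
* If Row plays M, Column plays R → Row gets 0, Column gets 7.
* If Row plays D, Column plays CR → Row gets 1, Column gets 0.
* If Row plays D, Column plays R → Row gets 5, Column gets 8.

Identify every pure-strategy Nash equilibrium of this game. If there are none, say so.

Row against L: payoffs 0, 9, 7 → best response M.
Row against CL: payoffs 0, 2, 6 → best response D.
Row against CR: payoffs 4, 7, 1 → best response M.
Row against R: payoffs 9, 0, 5 → best response U.
Column against U: payoffs 2, 6, 4, 9 → best response R.
Column against M: payoffs 0, 4, 8, 7 → best response CR.
Column against D: payoffs 5, 2, 0, 8 → best response R.
Mutual best responses: (U, R); (M, CR).

The pure Nash equilibria are (U, R); (M, CR).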